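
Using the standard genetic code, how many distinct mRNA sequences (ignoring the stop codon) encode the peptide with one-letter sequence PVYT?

128

Pro: 4 codons.
Val: 4 codons.
Tyr: 2 codons.
Thr: 4 codons.
4 × 4 × 2 × 4 = 128.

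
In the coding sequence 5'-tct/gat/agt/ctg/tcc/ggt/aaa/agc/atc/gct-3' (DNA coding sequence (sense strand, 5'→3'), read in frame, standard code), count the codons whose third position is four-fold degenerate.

Codon 1 TCT (Ser): third position 4-fold.
Codon 2 GAT (Asp): third position 2-fold.
Codon 3 AGT (Ser): third position 2-fold.
Codon 4 CTG (Leu): third position 4-fold.
Codon 5 TCC (Ser): third position 4-fold.
Codon 6 GGT (Gly): third position 4-fold.
Codon 7 AAA (Lys): third position 2-fold.
Codon 8 AGC (Ser): third position 2-fold.
Codon 9 ATC (Ile): third position 3-fold.
Codon 10 GCT (Ala): third position 4-fold.
Four-fold degenerate third positions: 5.

5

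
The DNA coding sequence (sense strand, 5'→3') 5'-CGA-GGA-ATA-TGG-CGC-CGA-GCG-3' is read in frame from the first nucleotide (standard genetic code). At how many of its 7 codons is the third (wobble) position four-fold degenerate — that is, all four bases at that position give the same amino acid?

Codon 1 CGA (Arg): third position 4-fold.
Codon 2 GGA (Gly): third position 4-fold.
Codon 3 ATA (Ile): third position 3-fold.
Codon 4 TGG (Trp): third position 1-fold.
Codon 5 CGC (Arg): third position 4-fold.
Codon 6 CGA (Arg): third position 4-fold.
Codon 7 GCG (Ala): third position 4-fold.
Four-fold degenerate third positions: 5.

5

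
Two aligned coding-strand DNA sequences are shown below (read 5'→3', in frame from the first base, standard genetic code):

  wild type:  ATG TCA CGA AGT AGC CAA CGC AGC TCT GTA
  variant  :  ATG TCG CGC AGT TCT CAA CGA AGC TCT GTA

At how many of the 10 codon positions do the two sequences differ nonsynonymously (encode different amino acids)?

0

Codon 1: ATG Met / ATG Met — identical.
Codon 2: TCA Ser / TCG Ser — synonymous.
Codon 3: CGA Arg / CGC Arg — synonymous.
Codon 4: AGT Ser / AGT Ser — identical.
Codon 5: AGC Ser / TCT Ser — synonymous.
Codon 6: CAA Gln / CAA Gln — identical.
Codon 7: CGC Arg / CGA Arg — synonymous.
Codon 8: AGC Ser / AGC Ser — identical.
Codon 9: TCT Ser / TCT Ser — identical.
Codon 10: GTA Val / GTA Val — identical.
Nonsynonymous differences: 0.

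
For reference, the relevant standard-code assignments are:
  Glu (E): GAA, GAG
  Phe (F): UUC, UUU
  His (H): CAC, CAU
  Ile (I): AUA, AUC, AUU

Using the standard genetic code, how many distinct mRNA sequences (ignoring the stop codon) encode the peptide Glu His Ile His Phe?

Glu: 2 codons.
His: 2 codons.
Ile: 3 codons.
His: 2 codons.
Phe: 2 codons.
2 × 2 × 3 × 2 × 2 = 48.

48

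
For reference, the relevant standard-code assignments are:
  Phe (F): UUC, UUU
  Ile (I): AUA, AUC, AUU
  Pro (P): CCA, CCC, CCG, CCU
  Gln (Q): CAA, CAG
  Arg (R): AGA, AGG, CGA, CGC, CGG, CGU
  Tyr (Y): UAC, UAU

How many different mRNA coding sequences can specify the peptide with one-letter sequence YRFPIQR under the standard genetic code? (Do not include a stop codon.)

Tyr: 2 codons.
Arg: 6 codons.
Phe: 2 codons.
Pro: 4 codons.
Ile: 3 codons.
Gln: 2 codons.
Arg: 6 codons.
2 × 6 × 2 × 4 × 3 × 2 × 6 = 3456.

3456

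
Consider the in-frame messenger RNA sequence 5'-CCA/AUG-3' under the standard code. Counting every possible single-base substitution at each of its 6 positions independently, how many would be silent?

Codon 1 (CCA, Pro): 3 synonymous substitutions.
Codon 2 (AUG, Met): 0 synonymous substitutions.
Total: 3 + 0 = 3.

3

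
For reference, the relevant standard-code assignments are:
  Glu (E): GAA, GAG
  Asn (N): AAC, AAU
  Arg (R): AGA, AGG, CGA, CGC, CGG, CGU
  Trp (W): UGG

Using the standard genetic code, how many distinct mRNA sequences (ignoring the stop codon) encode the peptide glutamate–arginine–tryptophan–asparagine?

Glu: 2 codons.
Arg: 6 codons.
Trp: 1 codon.
Asn: 2 codons.
2 × 6 × 1 × 2 = 24.

24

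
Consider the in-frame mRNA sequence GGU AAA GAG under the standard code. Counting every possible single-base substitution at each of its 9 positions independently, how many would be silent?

5

Codon 1 (GGU, Gly): 3 synonymous substitutions.
Codon 2 (AAA, Lys): 1 synonymous substitution.
Codon 3 (GAG, Glu): 1 synonymous substitution.
Total: 3 + 1 + 1 = 5.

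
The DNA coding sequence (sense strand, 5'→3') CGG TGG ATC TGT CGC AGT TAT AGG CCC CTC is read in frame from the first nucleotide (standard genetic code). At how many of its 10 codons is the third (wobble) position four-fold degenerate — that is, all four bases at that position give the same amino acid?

Codon 1 CGG (Arg): third position 4-fold.
Codon 2 TGG (Trp): third position 1-fold.
Codon 3 ATC (Ile): third position 3-fold.
Codon 4 TGT (Cys): third position 2-fold.
Codon 5 CGC (Arg): third position 4-fold.
Codon 6 AGT (Ser): third position 2-fold.
Codon 7 TAT (Tyr): third position 2-fold.
Codon 8 AGG (Arg): third position 2-fold.
Codon 9 CCC (Pro): third position 4-fold.
Codon 10 CTC (Leu): third position 4-fold.
Four-fold degenerate third positions: 4.

4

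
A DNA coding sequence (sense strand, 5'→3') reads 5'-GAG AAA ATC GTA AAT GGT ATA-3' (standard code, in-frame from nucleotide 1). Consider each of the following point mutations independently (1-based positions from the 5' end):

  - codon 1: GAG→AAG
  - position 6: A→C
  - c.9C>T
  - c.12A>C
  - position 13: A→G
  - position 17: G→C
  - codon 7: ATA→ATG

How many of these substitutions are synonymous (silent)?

2

Codon 1: GAG (Glu) → AAG (Lys) — missense.
Codon 2: AAA (Lys) → AAC (Asn) — missense.
Codon 3: ATC (Ile) → ATT (Ile) — synonymous.
Codon 4: GTA (Val) → GTC (Val) — synonymous.
Codon 5: AAT (Asn) → GAT (Asp) — missense.
Codon 6: GGT (Gly) → GCT (Ala) — missense.
Codon 7: ATA (Ile) → ATG (Met) — missense.
Synonymous: 2 of 7.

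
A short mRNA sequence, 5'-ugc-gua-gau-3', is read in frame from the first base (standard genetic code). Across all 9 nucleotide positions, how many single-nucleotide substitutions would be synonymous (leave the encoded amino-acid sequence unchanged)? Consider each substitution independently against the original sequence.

5

Codon 1 (UGC, Cys): 1 synonymous substitution.
Codon 2 (GUA, Val): 3 synonymous substitutions.
Codon 3 (GAU, Asp): 1 synonymous substitution.
Total: 1 + 3 + 1 = 5.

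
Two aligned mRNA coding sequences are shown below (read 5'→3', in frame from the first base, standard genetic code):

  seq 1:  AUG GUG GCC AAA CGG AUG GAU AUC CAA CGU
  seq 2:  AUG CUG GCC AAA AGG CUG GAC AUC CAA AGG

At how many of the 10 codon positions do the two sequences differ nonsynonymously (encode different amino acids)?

Codon 1: AUG Met / AUG Met — identical.
Codon 2: GUG Val / CUG Leu — nonsynonymous.
Codon 3: GCC Ala / GCC Ala — identical.
Codon 4: AAA Lys / AAA Lys — identical.
Codon 5: CGG Arg / AGG Arg — synonymous.
Codon 6: AUG Met / CUG Leu — nonsynonymous.
Codon 7: GAU Asp / GAC Asp — synonymous.
Codon 8: AUC Ile / AUC Ile — identical.
Codon 9: CAA Gln / CAA Gln — identical.
Codon 10: CGU Arg / AGG Arg — synonymous.
Nonsynonymous differences: 2.

2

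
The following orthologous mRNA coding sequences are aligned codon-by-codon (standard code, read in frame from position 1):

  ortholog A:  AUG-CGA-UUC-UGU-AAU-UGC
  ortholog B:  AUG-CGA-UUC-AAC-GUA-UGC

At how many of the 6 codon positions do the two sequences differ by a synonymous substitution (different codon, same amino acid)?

0

Codon 1: AUG Met / AUG Met — identical.
Codon 2: CGA Arg / CGA Arg — identical.
Codon 3: UUC Phe / UUC Phe — identical.
Codon 4: UGU Cys / AAC Asn — nonsynonymous.
Codon 5: AAU Asn / GUA Val — nonsynonymous.
Codon 6: UGC Cys / UGC Cys — identical.
Synonymous differences: 0.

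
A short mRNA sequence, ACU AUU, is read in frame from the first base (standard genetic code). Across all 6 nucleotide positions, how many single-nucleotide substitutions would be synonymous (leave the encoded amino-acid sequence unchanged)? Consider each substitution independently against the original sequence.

Codon 1 (ACU, Thr): 3 synonymous substitutions.
Codon 2 (AUU, Ile): 2 synonymous substitutions.
Total: 3 + 2 = 5.

5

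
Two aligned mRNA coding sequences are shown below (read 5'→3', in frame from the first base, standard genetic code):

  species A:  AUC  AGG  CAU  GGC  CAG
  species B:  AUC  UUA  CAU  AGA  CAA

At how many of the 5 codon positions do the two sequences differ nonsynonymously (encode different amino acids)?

Codon 1: AUC Ile / AUC Ile — identical.
Codon 2: AGG Arg / UUA Leu — nonsynonymous.
Codon 3: CAU His / CAU His — identical.
Codon 4: GGC Gly / AGA Arg — nonsynonymous.
Codon 5: CAG Gln / CAA Gln — synonymous.
Nonsynonymous differences: 2.

2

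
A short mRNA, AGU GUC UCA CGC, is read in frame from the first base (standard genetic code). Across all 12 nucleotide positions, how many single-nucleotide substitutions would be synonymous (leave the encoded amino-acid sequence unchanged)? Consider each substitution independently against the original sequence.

10

Codon 1 (AGU, Ser): 1 synonymous substitution.
Codon 2 (GUC, Val): 3 synonymous substitutions.
Codon 3 (UCA, Ser): 3 synonymous substitutions.
Codon 4 (CGC, Arg): 3 synonymous substitutions.
Total: 1 + 3 + 3 + 3 = 10.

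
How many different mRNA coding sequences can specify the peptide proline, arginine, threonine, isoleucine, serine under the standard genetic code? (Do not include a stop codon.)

1728

Pro: 4 codons.
Arg: 6 codons.
Thr: 4 codons.
Ile: 3 codons.
Ser: 6 codons.
4 × 6 × 4 × 3 × 6 = 1728.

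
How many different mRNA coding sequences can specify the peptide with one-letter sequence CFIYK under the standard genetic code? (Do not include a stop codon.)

48

Cys: 2 codons.
Phe: 2 codons.
Ile: 3 codons.
Tyr: 2 codons.
Lys: 2 codons.
2 × 2 × 3 × 2 × 2 = 48.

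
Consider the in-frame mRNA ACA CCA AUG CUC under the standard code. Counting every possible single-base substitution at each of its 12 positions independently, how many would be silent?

9

Codon 1 (ACA, Thr): 3 synonymous substitutions.
Codon 2 (CCA, Pro): 3 synonymous substitutions.
Codon 3 (AUG, Met): 0 synonymous substitutions.
Codon 4 (CUC, Leu): 3 synonymous substitutions.
Total: 3 + 3 + 0 + 3 = 9.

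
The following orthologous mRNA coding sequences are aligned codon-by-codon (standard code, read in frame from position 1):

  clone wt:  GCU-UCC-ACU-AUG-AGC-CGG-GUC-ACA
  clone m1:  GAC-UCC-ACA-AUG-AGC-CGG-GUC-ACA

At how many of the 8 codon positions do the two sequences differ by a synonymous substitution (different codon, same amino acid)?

1

Codon 1: GCU Ala / GAC Asp — nonsynonymous.
Codon 2: UCC Ser / UCC Ser — identical.
Codon 3: ACU Thr / ACA Thr — synonymous.
Codon 4: AUG Met / AUG Met — identical.
Codon 5: AGC Ser / AGC Ser — identical.
Codon 6: CGG Arg / CGG Arg — identical.
Codon 7: GUC Val / GUC Val — identical.
Codon 8: ACA Thr / ACA Thr — identical.
Synonymous differences: 1.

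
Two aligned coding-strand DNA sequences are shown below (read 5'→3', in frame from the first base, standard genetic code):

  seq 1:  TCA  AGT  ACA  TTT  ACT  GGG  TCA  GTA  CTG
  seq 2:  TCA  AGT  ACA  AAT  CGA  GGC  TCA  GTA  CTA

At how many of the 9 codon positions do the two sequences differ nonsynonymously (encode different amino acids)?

Codon 1: TCA Ser / TCA Ser — identical.
Codon 2: AGT Ser / AGT Ser — identical.
Codon 3: ACA Thr / ACA Thr — identical.
Codon 4: TTT Phe / AAT Asn — nonsynonymous.
Codon 5: ACT Thr / CGA Arg — nonsynonymous.
Codon 6: GGG Gly / GGC Gly — synonymous.
Codon 7: TCA Ser / TCA Ser — identical.
Codon 8: GTA Val / GTA Val — identical.
Codon 9: CTG Leu / CTA Leu — synonymous.
Nonsynonymous differences: 2.

2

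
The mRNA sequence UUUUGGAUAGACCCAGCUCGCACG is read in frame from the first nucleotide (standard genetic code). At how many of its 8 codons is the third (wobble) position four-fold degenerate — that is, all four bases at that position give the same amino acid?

4

Codon 1 UUU (Phe): third position 2-fold.
Codon 2 UGG (Trp): third position 1-fold.
Codon 3 AUA (Ile): third position 3-fold.
Codon 4 GAC (Asp): third position 2-fold.
Codon 5 CCA (Pro): third position 4-fold.
Codon 6 GCU (Ala): third position 4-fold.
Codon 7 CGC (Arg): third position 4-fold.
Codon 8 ACG (Thr): third position 4-fold.
Four-fold degenerate third positions: 4.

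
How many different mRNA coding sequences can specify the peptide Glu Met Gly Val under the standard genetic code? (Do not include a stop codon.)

Glu: 2 codons.
Met: 1 codon.
Gly: 4 codons.
Val: 4 codons.
2 × 1 × 4 × 4 = 32.

32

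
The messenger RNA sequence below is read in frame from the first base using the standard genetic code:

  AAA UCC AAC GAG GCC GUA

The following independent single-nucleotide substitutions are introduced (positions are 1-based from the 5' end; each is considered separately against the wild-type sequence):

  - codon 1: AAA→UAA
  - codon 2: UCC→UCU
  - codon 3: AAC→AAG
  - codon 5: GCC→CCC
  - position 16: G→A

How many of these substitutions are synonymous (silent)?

1

Codon 1: AAA (Lys) → UAA (Stop) — nonsense.
Codon 2: UCC (Ser) → UCU (Ser) — synonymous.
Codon 3: AAC (Asn) → AAG (Lys) — missense.
Codon 5: GCC (Ala) → CCC (Pro) — missense.
Codon 6: GUA (Val) → AUA (Ile) — missense.
Synonymous: 1 of 5.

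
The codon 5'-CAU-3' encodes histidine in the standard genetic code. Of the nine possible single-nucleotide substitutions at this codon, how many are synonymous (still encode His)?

1

Position 1: none → 0 synonymous.
Position 2: none → 0 synonymous.
Position 3: CAC → 1 synonymous.
Total: 0 + 0 + 1 = 1.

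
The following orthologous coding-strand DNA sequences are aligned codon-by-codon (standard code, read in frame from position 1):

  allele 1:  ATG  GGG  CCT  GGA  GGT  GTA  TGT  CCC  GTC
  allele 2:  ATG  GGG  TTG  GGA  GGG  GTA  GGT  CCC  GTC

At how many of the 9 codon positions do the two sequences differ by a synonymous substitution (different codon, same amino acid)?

Codon 1: ATG Met / ATG Met — identical.
Codon 2: GGG Gly / GGG Gly — identical.
Codon 3: CCT Pro / TTG Leu — nonsynonymous.
Codon 4: GGA Gly / GGA Gly — identical.
Codon 5: GGT Gly / GGG Gly — synonymous.
Codon 6: GTA Val / GTA Val — identical.
Codon 7: TGT Cys / GGT Gly — nonsynonymous.
Codon 8: CCC Pro / CCC Pro — identical.
Codon 9: GTC Val / GTC Val — identical.
Synonymous differences: 1.

1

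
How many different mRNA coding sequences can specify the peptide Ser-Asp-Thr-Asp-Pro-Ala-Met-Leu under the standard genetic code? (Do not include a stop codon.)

9216

Ser: 6 codons.
Asp: 2 codons.
Thr: 4 codons.
Asp: 2 codons.
Pro: 4 codons.
Ala: 4 codons.
Met: 1 codon.
Leu: 6 codons.
6 × 2 × 4 × 2 × 4 × 4 × 1 × 6 = 9216.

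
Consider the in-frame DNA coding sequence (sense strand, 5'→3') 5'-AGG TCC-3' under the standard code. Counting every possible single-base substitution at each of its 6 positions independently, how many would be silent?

5

Codon 1 (AGG, Arg): 2 synonymous substitutions.
Codon 2 (TCC, Ser): 3 synonymous substitutions.
Total: 2 + 3 = 5.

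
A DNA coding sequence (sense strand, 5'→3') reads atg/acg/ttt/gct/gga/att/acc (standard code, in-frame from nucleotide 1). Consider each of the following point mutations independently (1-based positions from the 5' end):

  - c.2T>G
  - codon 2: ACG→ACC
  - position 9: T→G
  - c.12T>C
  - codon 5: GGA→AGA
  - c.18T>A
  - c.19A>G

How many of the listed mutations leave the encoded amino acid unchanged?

Codon 1: ATG (Met) → AGG (Arg) — missense.
Codon 2: ACG (Thr) → ACC (Thr) — synonymous.
Codon 3: TTT (Phe) → TTG (Leu) — missense.
Codon 4: GCT (Ala) → GCC (Ala) — synonymous.
Codon 5: GGA (Gly) → AGA (Arg) — missense.
Codon 6: ATT (Ile) → ATA (Ile) — synonymous.
Codon 7: ACC (Thr) → GCC (Ala) — missense.
Synonymous: 3 of 7.

3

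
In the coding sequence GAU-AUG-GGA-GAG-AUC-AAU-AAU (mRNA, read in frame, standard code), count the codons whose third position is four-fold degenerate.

Codon 1 GAU (Asp): third position 2-fold.
Codon 2 AUG (Met): third position 1-fold.
Codon 3 GGA (Gly): third position 4-fold.
Codon 4 GAG (Glu): third position 2-fold.
Codon 5 AUC (Ile): third position 3-fold.
Codon 6 AAU (Asn): third position 2-fold.
Codon 7 AAU (Asn): third position 2-fold.
Four-fold degenerate third positions: 1.

1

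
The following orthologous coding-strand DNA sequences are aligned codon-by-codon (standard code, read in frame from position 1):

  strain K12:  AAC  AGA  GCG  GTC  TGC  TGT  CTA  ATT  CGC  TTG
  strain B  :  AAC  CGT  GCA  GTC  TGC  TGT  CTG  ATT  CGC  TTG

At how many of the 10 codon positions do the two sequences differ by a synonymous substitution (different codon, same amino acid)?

Codon 1: AAC Asn / AAC Asn — identical.
Codon 2: AGA Arg / CGT Arg — synonymous.
Codon 3: GCG Ala / GCA Ala — synonymous.
Codon 4: GTC Val / GTC Val — identical.
Codon 5: TGC Cys / TGC Cys — identical.
Codon 6: TGT Cys / TGT Cys — identical.
Codon 7: CTA Leu / CTG Leu — synonymous.
Codon 8: ATT Ile / ATT Ile — identical.
Codon 9: CGC Arg / CGC Arg — identical.
Codon 10: TTG Leu / TTG Leu — identical.
Synonymous differences: 3.

3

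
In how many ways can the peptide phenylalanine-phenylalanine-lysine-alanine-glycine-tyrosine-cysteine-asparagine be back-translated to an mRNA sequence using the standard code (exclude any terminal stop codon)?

Phe: 2 codons.
Phe: 2 codons.
Lys: 2 codons.
Ala: 4 codons.
Gly: 4 codons.
Tyr: 2 codons.
Cys: 2 codons.
Asn: 2 codons.
2 × 2 × 2 × 4 × 4 × 2 × 2 × 2 = 1024.

1024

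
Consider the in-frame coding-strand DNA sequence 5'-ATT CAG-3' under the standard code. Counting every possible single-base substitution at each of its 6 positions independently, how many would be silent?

3

Codon 1 (ATT, Ile): 2 synonymous substitutions.
Codon 2 (CAG, Gln): 1 synonymous substitution.
Total: 2 + 1 = 3.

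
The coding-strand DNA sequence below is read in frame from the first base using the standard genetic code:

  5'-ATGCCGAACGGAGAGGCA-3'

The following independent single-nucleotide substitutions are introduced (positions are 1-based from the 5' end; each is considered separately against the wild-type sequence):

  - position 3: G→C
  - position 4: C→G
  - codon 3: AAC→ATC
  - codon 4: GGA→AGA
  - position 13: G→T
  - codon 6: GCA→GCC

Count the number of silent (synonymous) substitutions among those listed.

Codon 1: ATG (Met) → ATC (Ile) — missense.
Codon 2: CCG (Pro) → GCG (Ala) — missense.
Codon 3: AAC (Asn) → ATC (Ile) — missense.
Codon 4: GGA (Gly) → AGA (Arg) — missense.
Codon 5: GAG (Glu) → TAG (Stop) — nonsense.
Codon 6: GCA (Ala) → GCC (Ala) — synonymous.
Synonymous: 1 of 6.

1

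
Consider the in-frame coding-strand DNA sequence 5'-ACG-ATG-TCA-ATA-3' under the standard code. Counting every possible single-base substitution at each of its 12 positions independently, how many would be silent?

Codon 1 (ACG, Thr): 3 synonymous substitutions.
Codon 2 (ATG, Met): 0 synonymous substitutions.
Codon 3 (TCA, Ser): 3 synonymous substitutions.
Codon 4 (ATA, Ile): 2 synonymous substitutions.
Total: 3 + 0 + 3 + 2 = 8.

8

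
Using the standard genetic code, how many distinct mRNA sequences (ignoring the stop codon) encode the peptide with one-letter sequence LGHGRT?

Leu: 6 codons.
Gly: 4 codons.
His: 2 codons.
Gly: 4 codons.
Arg: 6 codons.
Thr: 4 codons.
6 × 4 × 2 × 4 × 6 × 4 = 4608.

4608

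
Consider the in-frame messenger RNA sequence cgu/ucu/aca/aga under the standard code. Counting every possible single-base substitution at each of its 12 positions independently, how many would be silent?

11

Codon 1 (CGU, Arg): 3 synonymous substitutions.
Codon 2 (UCU, Ser): 3 synonymous substitutions.
Codon 3 (ACA, Thr): 3 synonymous substitutions.
Codon 4 (AGA, Arg): 2 synonymous substitutions.
Total: 3 + 3 + 3 + 2 = 11.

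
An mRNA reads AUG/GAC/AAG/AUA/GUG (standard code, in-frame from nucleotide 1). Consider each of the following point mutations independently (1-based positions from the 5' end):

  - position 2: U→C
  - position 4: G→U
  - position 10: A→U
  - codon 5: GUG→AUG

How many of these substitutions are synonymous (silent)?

Codon 1: AUG (Met) → ACG (Thr) — missense.
Codon 2: GAC (Asp) → UAC (Tyr) — missense.
Codon 4: AUA (Ile) → UUA (Leu) — missense.
Codon 5: GUG (Val) → AUG (Met) — missense.
Synonymous: 0 of 4.

0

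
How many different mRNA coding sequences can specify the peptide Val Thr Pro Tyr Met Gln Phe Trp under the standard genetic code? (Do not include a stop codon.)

Val: 4 codons.
Thr: 4 codons.
Pro: 4 codons.
Tyr: 2 codons.
Met: 1 codon.
Gln: 2 codons.
Phe: 2 codons.
Trp: 1 codon.
4 × 4 × 4 × 2 × 1 × 2 × 2 × 1 = 512.

512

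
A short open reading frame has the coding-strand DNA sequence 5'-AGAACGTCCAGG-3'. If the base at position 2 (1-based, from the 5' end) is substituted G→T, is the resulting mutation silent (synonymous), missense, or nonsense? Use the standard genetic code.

missense

Position 2 falls in codon 1: AGA → Arg.
After the substitution the codon is ATA → Ile.
Arg ≠ Ile, so this is a missense mutation.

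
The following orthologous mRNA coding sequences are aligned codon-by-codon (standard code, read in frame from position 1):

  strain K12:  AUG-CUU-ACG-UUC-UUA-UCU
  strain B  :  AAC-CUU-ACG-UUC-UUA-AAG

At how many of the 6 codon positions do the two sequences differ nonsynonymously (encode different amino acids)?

2

Codon 1: AUG Met / AAC Asn — nonsynonymous.
Codon 2: CUU Leu / CUU Leu — identical.
Codon 3: ACG Thr / ACG Thr — identical.
Codon 4: UUC Phe / UUC Phe — identical.
Codon 5: UUA Leu / UUA Leu — identical.
Codon 6: UCU Ser / AAG Lys — nonsynonymous.
Nonsynonymous differences: 2.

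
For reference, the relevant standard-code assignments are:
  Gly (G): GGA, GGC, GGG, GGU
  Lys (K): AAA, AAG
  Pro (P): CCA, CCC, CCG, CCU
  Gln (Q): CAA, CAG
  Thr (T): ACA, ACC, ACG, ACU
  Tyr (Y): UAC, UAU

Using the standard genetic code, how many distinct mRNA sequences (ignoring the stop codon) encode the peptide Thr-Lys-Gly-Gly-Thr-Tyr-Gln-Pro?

Thr: 4 codons.
Lys: 2 codons.
Gly: 4 codons.
Gly: 4 codons.
Thr: 4 codons.
Tyr: 2 codons.
Gln: 2 codons.
Pro: 4 codons.
4 × 2 × 4 × 4 × 4 × 2 × 2 × 4 = 8192.

8192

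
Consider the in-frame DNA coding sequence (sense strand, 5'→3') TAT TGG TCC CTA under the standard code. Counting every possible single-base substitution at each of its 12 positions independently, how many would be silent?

Codon 1 (TAT, Tyr): 1 synonymous substitution.
Codon 2 (TGG, Trp): 0 synonymous substitutions.
Codon 3 (TCC, Ser): 3 synonymous substitutions.
Codon 4 (CTA, Leu): 4 synonymous substitutions.
Total: 1 + 0 + 3 + 4 = 8.

8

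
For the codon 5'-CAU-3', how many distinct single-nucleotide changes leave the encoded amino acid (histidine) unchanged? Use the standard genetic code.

1

Position 1: none → 0 synonymous.
Position 2: none → 0 synonymous.
Position 3: CAC → 1 synonymous.
Total: 0 + 0 + 1 = 1.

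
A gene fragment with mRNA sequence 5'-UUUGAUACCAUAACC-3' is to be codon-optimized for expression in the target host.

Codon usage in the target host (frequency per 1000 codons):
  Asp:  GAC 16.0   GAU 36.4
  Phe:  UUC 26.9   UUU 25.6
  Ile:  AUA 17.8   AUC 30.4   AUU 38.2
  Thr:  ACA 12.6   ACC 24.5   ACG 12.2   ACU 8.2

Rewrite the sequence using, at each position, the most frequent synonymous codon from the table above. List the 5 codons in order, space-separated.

Codon 1 (Phe): best is UUC at 26.9.
Codon 2 (Asp): best is GAU at 36.4.
Codon 3 (Thr): best is ACC at 24.5.
Codon 4 (Ile): best is AUU at 38.2.
Codon 5 (Thr): best is ACC at 24.5.

UUC GAU ACC AUU ACC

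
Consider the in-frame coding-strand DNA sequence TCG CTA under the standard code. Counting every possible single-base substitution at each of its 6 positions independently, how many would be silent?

Codon 1 (TCG, Ser): 3 synonymous substitutions.
Codon 2 (CTA, Leu): 4 synonymous substitutions.
Total: 3 + 4 = 7.

7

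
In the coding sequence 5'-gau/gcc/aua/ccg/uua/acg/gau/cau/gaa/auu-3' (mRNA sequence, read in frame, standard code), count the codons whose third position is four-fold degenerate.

Codon 1 GAU (Asp): third position 2-fold.
Codon 2 GCC (Ala): third position 4-fold.
Codon 3 AUA (Ile): third position 3-fold.
Codon 4 CCG (Pro): third position 4-fold.
Codon 5 UUA (Leu): third position 2-fold.
Codon 6 ACG (Thr): third position 4-fold.
Codon 7 GAU (Asp): third position 2-fold.
Codon 8 CAU (His): third position 2-fold.
Codon 9 GAA (Glu): third position 2-fold.
Codon 10 AUU (Ile): third position 3-fold.
Four-fold degenerate third positions: 3.

3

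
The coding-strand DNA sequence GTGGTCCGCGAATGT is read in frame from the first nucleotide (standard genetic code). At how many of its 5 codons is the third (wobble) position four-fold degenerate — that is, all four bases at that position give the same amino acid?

3

Codon 1 GTG (Val): third position 4-fold.
Codon 2 GTC (Val): third position 4-fold.
Codon 3 CGC (Arg): third position 4-fold.
Codon 4 GAA (Glu): third position 2-fold.
Codon 5 TGT (Cys): third position 2-fold.
Four-fold degenerate third positions: 3.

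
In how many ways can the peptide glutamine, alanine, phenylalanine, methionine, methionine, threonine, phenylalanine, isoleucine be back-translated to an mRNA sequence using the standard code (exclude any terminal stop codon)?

384

Gln: 2 codons.
Ala: 4 codons.
Phe: 2 codons.
Met: 1 codon.
Met: 1 codon.
Thr: 4 codons.
Phe: 2 codons.
Ile: 3 codons.
2 × 4 × 2 × 1 × 1 × 4 × 2 × 3 = 384.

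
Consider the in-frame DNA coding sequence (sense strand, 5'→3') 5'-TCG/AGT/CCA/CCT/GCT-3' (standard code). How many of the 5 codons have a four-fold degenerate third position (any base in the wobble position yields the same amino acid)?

4

Codon 1 TCG (Ser): third position 4-fold.
Codon 2 AGT (Ser): third position 2-fold.
Codon 3 CCA (Pro): third position 4-fold.
Codon 4 CCT (Pro): third position 4-fold.
Codon 5 GCT (Ala): third position 4-fold.
Four-fold degenerate third positions: 4.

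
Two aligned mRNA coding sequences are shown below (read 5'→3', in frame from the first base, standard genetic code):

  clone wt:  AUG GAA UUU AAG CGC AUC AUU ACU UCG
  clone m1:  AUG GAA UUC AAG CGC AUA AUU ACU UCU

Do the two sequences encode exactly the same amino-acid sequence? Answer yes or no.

yes

Codon 1: AUG Met / AUG Met — identical.
Codon 2: GAA Glu / GAA Glu — identical.
Codon 3: UUU Phe / UUC Phe — synonymous.
Codon 4: AAG Lys / AAG Lys — identical.
Codon 5: CGC Arg / CGC Arg — identical.
Codon 6: AUC Ile / AUA Ile — synonymous.
Codon 7: AUU Ile / AUU Ile — identical.
Codon 8: ACU Thr / ACU Thr — identical.
Codon 9: UCG Ser / UCU Ser — synonymous.
Nonsynonymous differences: 0 → same protein.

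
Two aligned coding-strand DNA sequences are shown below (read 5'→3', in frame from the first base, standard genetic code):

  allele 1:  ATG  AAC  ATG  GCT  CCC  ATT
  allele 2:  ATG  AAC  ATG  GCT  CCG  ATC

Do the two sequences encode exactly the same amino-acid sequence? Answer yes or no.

Codon 1: ATG Met / ATG Met — identical.
Codon 2: AAC Asn / AAC Asn — identical.
Codon 3: ATG Met / ATG Met — identical.
Codon 4: GCT Ala / GCT Ala — identical.
Codon 5: CCC Pro / CCG Pro — synonymous.
Codon 6: ATT Ile / ATC Ile — synonymous.
Nonsynonymous differences: 0 → same protein.

yes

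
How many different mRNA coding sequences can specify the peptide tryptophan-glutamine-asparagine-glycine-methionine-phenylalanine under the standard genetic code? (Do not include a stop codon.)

32

Trp: 1 codon.
Gln: 2 codons.
Asn: 2 codons.
Gly: 4 codons.
Met: 1 codon.
Phe: 2 codons.
1 × 2 × 2 × 4 × 1 × 2 = 32.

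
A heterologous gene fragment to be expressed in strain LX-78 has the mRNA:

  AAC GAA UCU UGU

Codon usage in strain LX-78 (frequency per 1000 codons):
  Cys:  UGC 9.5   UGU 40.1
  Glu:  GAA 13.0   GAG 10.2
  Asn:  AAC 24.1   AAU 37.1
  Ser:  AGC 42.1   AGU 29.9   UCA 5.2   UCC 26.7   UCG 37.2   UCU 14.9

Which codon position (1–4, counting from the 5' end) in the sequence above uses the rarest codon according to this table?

Codon 1 AAC (Asn): 24.1 per 1000.
Codon 2 GAA (Glu): 13.0 per 1000.
Codon 3 UCU (Ser): 14.9 per 1000.
Codon 4 UGU (Cys): 40.1 per 1000.
Lowest frequency is 13.0 at codon 2.

2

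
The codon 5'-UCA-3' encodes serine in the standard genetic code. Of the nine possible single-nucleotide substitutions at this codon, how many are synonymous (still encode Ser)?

Position 1: none → 0 synonymous.
Position 2: none → 0 synonymous.
Position 3: UCU, UCC, UCG → 3 synonymous.
Total: 0 + 0 + 3 = 3.

3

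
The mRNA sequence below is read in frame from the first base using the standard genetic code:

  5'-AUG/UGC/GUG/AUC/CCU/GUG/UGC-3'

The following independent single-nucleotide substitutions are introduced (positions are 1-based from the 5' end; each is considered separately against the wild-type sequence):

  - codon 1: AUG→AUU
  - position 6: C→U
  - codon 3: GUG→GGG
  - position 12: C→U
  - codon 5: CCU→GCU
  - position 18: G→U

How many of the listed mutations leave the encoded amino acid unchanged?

Codon 1: AUG (Met) → AUU (Ile) — missense.
Codon 2: UGC (Cys) → UGU (Cys) — synonymous.
Codon 3: GUG (Val) → GGG (Gly) — missense.
Codon 4: AUC (Ile) → AUU (Ile) — synonymous.
Codon 5: CCU (Pro) → GCU (Ala) — missense.
Codon 6: GUG (Val) → GUU (Val) — synonymous.
Synonymous: 3 of 6.

3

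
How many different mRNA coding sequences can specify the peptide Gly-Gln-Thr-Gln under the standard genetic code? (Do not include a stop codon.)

64

Gly: 4 codons.
Gln: 2 codons.
Thr: 4 codons.
Gln: 2 codons.
4 × 2 × 4 × 2 = 64.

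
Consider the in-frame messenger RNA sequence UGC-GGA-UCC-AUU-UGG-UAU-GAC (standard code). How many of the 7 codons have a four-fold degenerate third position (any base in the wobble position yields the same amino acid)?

Codon 1 UGC (Cys): third position 2-fold.
Codon 2 GGA (Gly): third position 4-fold.
Codon 3 UCC (Ser): third position 4-fold.
Codon 4 AUU (Ile): third position 3-fold.
Codon 5 UGG (Trp): third position 1-fold.
Codon 6 UAU (Tyr): third position 2-fold.
Codon 7 GAC (Asp): third position 2-fold.
Four-fold degenerate third positions: 2.

2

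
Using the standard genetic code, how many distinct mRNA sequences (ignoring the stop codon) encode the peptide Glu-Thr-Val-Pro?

Glu: 2 codons.
Thr: 4 codons.
Val: 4 codons.
Pro: 4 codons.
2 × 4 × 4 × 4 = 128.

128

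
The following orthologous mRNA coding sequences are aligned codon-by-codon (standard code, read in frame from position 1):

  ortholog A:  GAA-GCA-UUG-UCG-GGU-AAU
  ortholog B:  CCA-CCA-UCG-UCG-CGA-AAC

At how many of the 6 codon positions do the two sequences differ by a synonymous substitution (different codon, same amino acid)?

Codon 1: GAA Glu / CCA Pro — nonsynonymous.
Codon 2: GCA Ala / CCA Pro — nonsynonymous.
Codon 3: UUG Leu / UCG Ser — nonsynonymous.
Codon 4: UCG Ser / UCG Ser — identical.
Codon 5: GGU Gly / CGA Arg — nonsynonymous.
Codon 6: AAU Asn / AAC Asn — synonymous.
Synonymous differences: 1.

1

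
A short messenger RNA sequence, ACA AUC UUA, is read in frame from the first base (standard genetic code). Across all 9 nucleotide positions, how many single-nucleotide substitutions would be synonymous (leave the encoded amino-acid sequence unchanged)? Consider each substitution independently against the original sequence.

7

Codon 1 (ACA, Thr): 3 synonymous substitutions.
Codon 2 (AUC, Ile): 2 synonymous substitutions.
Codon 3 (UUA, Leu): 2 synonymous substitutions.
Total: 3 + 2 + 2 = 7.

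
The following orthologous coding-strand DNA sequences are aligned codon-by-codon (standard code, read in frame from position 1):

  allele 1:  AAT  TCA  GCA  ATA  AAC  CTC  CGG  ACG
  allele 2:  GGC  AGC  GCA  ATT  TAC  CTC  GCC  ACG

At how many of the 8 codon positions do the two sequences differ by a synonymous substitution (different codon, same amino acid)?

Codon 1: AAT Asn / GGC Gly — nonsynonymous.
Codon 2: TCA Ser / AGC Ser — synonymous.
Codon 3: GCA Ala / GCA Ala — identical.
Codon 4: ATA Ile / ATT Ile — synonymous.
Codon 5: AAC Asn / TAC Tyr — nonsynonymous.
Codon 6: CTC Leu / CTC Leu — identical.
Codon 7: CGG Arg / GCC Ala — nonsynonymous.
Codon 8: ACG Thr / ACG Thr — identical.
Synonymous differences: 2.

2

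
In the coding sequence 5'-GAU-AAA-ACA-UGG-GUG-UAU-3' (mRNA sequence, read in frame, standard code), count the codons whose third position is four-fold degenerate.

2

Codon 1 GAU (Asp): third position 2-fold.
Codon 2 AAA (Lys): third position 2-fold.
Codon 3 ACA (Thr): third position 4-fold.
Codon 4 UGG (Trp): third position 1-fold.
Codon 5 GUG (Val): third position 4-fold.
Codon 6 UAU (Tyr): third position 2-fold.
Four-fold degenerate third positions: 2.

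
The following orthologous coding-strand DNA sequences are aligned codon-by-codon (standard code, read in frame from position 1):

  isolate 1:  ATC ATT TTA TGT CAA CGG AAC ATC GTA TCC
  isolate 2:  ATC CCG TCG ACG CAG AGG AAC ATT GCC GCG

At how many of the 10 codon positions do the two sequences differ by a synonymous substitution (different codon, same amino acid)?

Codon 1: ATC Ile / ATC Ile — identical.
Codon 2: ATT Ile / CCG Pro — nonsynonymous.
Codon 3: TTA Leu / TCG Ser — nonsynonymous.
Codon 4: TGT Cys / ACG Thr — nonsynonymous.
Codon 5: CAA Gln / CAG Gln — synonymous.
Codon 6: CGG Arg / AGG Arg — synonymous.
Codon 7: AAC Asn / AAC Asn — identical.
Codon 8: ATC Ile / ATT Ile — synonymous.
Codon 9: GTA Val / GCC Ala — nonsynonymous.
Codon 10: TCC Ser / GCG Ala — nonsynonymous.
Synonymous differences: 3.

3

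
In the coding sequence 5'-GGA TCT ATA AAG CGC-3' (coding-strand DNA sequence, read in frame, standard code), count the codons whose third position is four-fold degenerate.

Codon 1 GGA (Gly): third position 4-fold.
Codon 2 TCT (Ser): third position 4-fold.
Codon 3 ATA (Ile): third position 3-fold.
Codon 4 AAG (Lys): third position 2-fold.
Codon 5 CGC (Arg): third position 4-fold.
Four-fold degenerate third positions: 3.

3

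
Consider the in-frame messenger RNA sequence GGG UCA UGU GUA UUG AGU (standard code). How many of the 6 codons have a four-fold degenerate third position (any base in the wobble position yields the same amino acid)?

3

Codon 1 GGG (Gly): third position 4-fold.
Codon 2 UCA (Ser): third position 4-fold.
Codon 3 UGU (Cys): third position 2-fold.
Codon 4 GUA (Val): third position 4-fold.
Codon 5 UUG (Leu): third position 2-fold.
Codon 6 AGU (Ser): third position 2-fold.
Four-fold degenerate third positions: 3.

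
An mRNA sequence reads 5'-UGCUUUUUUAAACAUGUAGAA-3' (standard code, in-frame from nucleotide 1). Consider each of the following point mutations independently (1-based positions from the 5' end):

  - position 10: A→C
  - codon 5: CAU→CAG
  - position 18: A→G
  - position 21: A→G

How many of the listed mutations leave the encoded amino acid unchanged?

Codon 4: AAA (Lys) → CAA (Gln) — missense.
Codon 5: CAU (His) → CAG (Gln) — missense.
Codon 6: GUA (Val) → GUG (Val) — synonymous.
Codon 7: GAA (Glu) → GAG (Glu) — synonymous.
Synonymous: 2 of 4.

2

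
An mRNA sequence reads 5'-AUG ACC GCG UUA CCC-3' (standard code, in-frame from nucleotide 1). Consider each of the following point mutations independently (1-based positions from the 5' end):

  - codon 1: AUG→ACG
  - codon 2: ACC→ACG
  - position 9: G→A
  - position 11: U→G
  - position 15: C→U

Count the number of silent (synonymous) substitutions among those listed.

Codon 1: AUG (Met) → ACG (Thr) — missense.
Codon 2: ACC (Thr) → ACG (Thr) — synonymous.
Codon 3: GCG (Ala) → GCA (Ala) — synonymous.
Codon 4: UUA (Leu) → UGA (Stop) — nonsense.
Codon 5: CCC (Pro) → CCU (Pro) — synonymous.
Synonymous: 3 of 5.

3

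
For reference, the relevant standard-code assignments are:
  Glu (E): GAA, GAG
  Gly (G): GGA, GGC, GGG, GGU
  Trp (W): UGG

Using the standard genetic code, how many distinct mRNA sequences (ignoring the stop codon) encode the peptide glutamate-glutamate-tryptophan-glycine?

16

Glu: 2 codons.
Glu: 2 codons.
Trp: 1 codon.
Gly: 4 codons.
2 × 2 × 1 × 4 = 16.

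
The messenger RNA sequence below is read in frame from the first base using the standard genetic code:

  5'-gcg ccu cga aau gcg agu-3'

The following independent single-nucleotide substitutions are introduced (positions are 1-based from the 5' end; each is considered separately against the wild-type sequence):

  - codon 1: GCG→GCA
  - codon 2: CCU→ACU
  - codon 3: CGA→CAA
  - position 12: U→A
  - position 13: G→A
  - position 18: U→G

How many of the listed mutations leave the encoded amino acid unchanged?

1

Codon 1: GCG (Ala) → GCA (Ala) — synonymous.
Codon 2: CCU (Pro) → ACU (Thr) — missense.
Codon 3: CGA (Arg) → CAA (Gln) — missense.
Codon 4: AAU (Asn) → AAA (Lys) — missense.
Codon 5: GCG (Ala) → ACG (Thr) — missense.
Codon 6: AGU (Ser) → AGG (Arg) — missense.
Synonymous: 1 of 6.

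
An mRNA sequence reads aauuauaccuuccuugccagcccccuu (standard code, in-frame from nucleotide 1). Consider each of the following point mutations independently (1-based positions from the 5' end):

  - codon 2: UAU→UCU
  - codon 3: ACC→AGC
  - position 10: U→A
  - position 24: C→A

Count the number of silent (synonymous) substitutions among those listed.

1

Codon 2: UAU (Tyr) → UCU (Ser) — missense.
Codon 3: ACC (Thr) → AGC (Ser) — missense.
Codon 4: UUC (Phe) → AUC (Ile) — missense.
Codon 8: CCC (Pro) → CCA (Pro) — synonymous.
Synonymous: 1 of 4.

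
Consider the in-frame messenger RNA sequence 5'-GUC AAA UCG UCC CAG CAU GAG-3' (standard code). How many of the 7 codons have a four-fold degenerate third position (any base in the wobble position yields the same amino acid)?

Codon 1 GUC (Val): third position 4-fold.
Codon 2 AAA (Lys): third position 2-fold.
Codon 3 UCG (Ser): third position 4-fold.
Codon 4 UCC (Ser): third position 4-fold.
Codon 5 CAG (Gln): third position 2-fold.
Codon 6 CAU (His): third position 2-fold.
Codon 7 GAG (Glu): third position 2-fold.
Four-fold degenerate third positions: 3.

3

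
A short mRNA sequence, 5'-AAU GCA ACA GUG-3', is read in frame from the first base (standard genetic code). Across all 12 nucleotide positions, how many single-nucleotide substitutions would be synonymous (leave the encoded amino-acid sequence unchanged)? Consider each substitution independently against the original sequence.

10

Codon 1 (AAU, Asn): 1 synonymous substitution.
Codon 2 (GCA, Ala): 3 synonymous substitutions.
Codon 3 (ACA, Thr): 3 synonymous substitutions.
Codon 4 (GUG, Val): 3 synonymous substitutions.
Total: 1 + 3 + 3 + 3 = 10.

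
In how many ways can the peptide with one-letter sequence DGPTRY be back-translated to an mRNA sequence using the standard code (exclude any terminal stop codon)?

1536

Asp: 2 codons.
Gly: 4 codons.
Pro: 4 codons.
Thr: 4 codons.
Arg: 6 codons.
Tyr: 2 codons.
2 × 4 × 4 × 4 × 6 × 2 = 1536.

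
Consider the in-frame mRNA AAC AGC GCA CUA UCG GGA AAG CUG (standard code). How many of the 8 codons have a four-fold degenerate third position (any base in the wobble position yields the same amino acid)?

5

Codon 1 AAC (Asn): third position 2-fold.
Codon 2 AGC (Ser): third position 2-fold.
Codon 3 GCA (Ala): third position 4-fold.
Codon 4 CUA (Leu): third position 4-fold.
Codon 5 UCG (Ser): third position 4-fold.
Codon 6 GGA (Gly): third position 4-fold.
Codon 7 AAG (Lys): third position 2-fold.
Codon 8 CUG (Leu): third position 4-fold.
Four-fold degenerate third positions: 5.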